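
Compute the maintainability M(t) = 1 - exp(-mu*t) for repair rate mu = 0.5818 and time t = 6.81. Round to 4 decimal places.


mu = 0.5818, t = 6.81
mu * t = 0.5818 * 6.81 = 3.9621
exp(-3.9621) = 0.019
M(t) = 1 - 0.019
M(t) = 0.981

0.981


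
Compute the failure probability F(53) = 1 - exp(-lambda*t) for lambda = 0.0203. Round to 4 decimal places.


lambda = 0.0203, t = 53
lambda * t = 1.0759
exp(-1.0759) = 0.341
F(t) = 1 - 0.341
F(t) = 0.659

0.659


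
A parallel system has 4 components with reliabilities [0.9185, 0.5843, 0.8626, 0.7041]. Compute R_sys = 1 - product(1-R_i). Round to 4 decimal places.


Components: [0.9185, 0.5843, 0.8626, 0.7041]
(1 - 0.9185) = 0.0815, running product = 0.0815
(1 - 0.5843) = 0.4157, running product = 0.0339
(1 - 0.8626) = 0.1374, running product = 0.0047
(1 - 0.7041) = 0.2959, running product = 0.0014
Product of (1-R_i) = 0.0014
R_sys = 1 - 0.0014 = 0.9986

0.9986


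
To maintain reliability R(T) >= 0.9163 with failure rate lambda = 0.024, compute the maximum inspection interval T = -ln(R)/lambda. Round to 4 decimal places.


R_target = 0.9163
lambda = 0.024
-ln(0.9163) = 0.0874
T = 0.0874 / 0.024
T = 3.6421

3.6421


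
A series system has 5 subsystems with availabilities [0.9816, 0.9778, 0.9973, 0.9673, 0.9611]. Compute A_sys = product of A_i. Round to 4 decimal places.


Subsystems: [0.9816, 0.9778, 0.9973, 0.9673, 0.9611]
After subsystem 1 (A=0.9816): product = 0.9816
After subsystem 2 (A=0.9778): product = 0.9598
After subsystem 3 (A=0.9973): product = 0.9572
After subsystem 4 (A=0.9673): product = 0.9259
After subsystem 5 (A=0.9611): product = 0.8899
A_sys = 0.8899

0.8899


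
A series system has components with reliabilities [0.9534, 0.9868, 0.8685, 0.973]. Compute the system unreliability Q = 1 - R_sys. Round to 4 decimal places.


Components: [0.9534, 0.9868, 0.8685, 0.973]
After component 1: product = 0.9534
After component 2: product = 0.9408
After component 3: product = 0.8171
After component 4: product = 0.795
R_sys = 0.795
Q = 1 - 0.795 = 0.205

0.205


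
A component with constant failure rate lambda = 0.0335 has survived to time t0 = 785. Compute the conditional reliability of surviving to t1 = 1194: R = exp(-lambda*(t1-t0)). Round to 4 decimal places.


lambda = 0.0335
t0 = 785, t1 = 1194
t1 - t0 = 409
lambda * (t1-t0) = 0.0335 * 409 = 13.7015
R = exp(-13.7015)
R = 0.0

0.0


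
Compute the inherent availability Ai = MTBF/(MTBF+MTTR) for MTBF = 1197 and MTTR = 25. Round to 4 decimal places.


MTBF = 1197
MTTR = 25
MTBF + MTTR = 1222
Ai = 1197 / 1222
Ai = 0.9795

0.9795


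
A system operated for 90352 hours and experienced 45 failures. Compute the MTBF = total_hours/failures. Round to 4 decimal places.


total_hours = 90352
failures = 45
MTBF = 90352 / 45
MTBF = 2007.8222

2007.8222


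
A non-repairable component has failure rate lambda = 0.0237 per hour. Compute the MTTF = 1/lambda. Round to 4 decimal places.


lambda = 0.0237
MTTF = 1 / 0.0237
MTTF = 42.1941

42.1941


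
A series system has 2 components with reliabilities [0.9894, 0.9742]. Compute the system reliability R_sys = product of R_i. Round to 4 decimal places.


Components: [0.9894, 0.9742]
After component 1 (R=0.9894): product = 0.9894
After component 2 (R=0.9742): product = 0.9639
R_sys = 0.9639

0.9639


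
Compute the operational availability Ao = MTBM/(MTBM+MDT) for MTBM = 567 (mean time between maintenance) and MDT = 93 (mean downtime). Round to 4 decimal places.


MTBM = 567
MDT = 93
MTBM + MDT = 660
Ao = 567 / 660
Ao = 0.8591

0.8591


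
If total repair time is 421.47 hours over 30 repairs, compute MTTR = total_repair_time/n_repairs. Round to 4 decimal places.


total_repair_time = 421.47
n_repairs = 30
MTTR = 421.47 / 30
MTTR = 14.049

14.049


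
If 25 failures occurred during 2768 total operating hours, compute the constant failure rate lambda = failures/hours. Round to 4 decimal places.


failures = 25
total_hours = 2768
lambda = 25 / 2768
lambda = 0.009

0.009


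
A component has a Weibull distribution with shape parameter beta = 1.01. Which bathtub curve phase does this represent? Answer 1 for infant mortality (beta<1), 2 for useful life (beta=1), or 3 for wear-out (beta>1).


beta = 1.01
Compare beta to 1:
beta < 1 => infant mortality (phase 1)
beta = 1 => useful life (phase 2)
beta > 1 => wear-out (phase 3)
Since beta = 1.01, this is wear-out (increasing failure rate)
Phase = 3

3


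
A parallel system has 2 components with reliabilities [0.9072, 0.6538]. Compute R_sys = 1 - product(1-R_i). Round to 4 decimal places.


Components: [0.9072, 0.6538]
(1 - 0.9072) = 0.0928, running product = 0.0928
(1 - 0.6538) = 0.3462, running product = 0.0321
Product of (1-R_i) = 0.0321
R_sys = 1 - 0.0321 = 0.9679

0.9679


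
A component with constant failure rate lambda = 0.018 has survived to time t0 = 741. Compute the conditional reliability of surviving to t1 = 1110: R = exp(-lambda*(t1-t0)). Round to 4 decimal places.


lambda = 0.018
t0 = 741, t1 = 1110
t1 - t0 = 369
lambda * (t1-t0) = 0.018 * 369 = 6.642
R = exp(-6.642)
R = 0.0013

0.0013


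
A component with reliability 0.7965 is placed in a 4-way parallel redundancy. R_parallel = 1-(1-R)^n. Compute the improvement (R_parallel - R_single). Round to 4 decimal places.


R_single = 0.7965, n = 4
1 - R_single = 0.2035
(1 - R_single)^n = 0.2035^4 = 0.0017
R_parallel = 1 - 0.0017 = 0.9983
Improvement = 0.9983 - 0.7965
Improvement = 0.2018

0.2018


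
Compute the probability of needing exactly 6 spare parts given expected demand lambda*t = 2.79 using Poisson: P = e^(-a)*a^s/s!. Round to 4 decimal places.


a = 2.79, s = 6
e^(-a) = e^(-2.79) = 0.0614
a^s = 2.79^6 = 471.6558
s! = 720
P = 0.0614 * 471.6558 / 720
P = 0.0402

0.0402


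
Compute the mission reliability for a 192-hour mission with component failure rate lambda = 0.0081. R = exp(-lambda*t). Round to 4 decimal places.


lambda = 0.0081
mission_time = 192
lambda * t = 0.0081 * 192 = 1.5552
R = exp(-1.5552)
R = 0.2111

0.2111


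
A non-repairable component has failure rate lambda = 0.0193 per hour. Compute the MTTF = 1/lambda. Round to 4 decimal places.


lambda = 0.0193
MTTF = 1 / 0.0193
MTTF = 51.8135

51.8135


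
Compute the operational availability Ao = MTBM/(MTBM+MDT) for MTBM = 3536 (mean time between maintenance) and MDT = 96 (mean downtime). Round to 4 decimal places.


MTBM = 3536
MDT = 96
MTBM + MDT = 3632
Ao = 3536 / 3632
Ao = 0.9736

0.9736


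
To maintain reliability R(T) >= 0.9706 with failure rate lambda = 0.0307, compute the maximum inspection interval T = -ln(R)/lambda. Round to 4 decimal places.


R_target = 0.9706
lambda = 0.0307
-ln(0.9706) = 0.0298
T = 0.0298 / 0.0307
T = 0.972

0.972


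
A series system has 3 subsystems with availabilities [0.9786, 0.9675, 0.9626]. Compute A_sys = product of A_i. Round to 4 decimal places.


Subsystems: [0.9786, 0.9675, 0.9626]
After subsystem 1 (A=0.9786): product = 0.9786
After subsystem 2 (A=0.9675): product = 0.9468
After subsystem 3 (A=0.9626): product = 0.9114
A_sys = 0.9114

0.9114


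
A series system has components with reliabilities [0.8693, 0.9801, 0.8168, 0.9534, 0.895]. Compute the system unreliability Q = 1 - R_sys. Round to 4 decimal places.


Components: [0.8693, 0.9801, 0.8168, 0.9534, 0.895]
After component 1: product = 0.8693
After component 2: product = 0.852
After component 3: product = 0.6959
After component 4: product = 0.6635
After component 5: product = 0.5938
R_sys = 0.5938
Q = 1 - 0.5938 = 0.4062

0.4062


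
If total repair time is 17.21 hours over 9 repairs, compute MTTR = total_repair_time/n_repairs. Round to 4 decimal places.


total_repair_time = 17.21
n_repairs = 9
MTTR = 17.21 / 9
MTTR = 1.9122

1.9122


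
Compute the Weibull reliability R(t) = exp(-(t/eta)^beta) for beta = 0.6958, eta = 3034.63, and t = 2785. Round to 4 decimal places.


beta = 0.6958, eta = 3034.63, t = 2785
t/eta = 2785 / 3034.63 = 0.9177
(t/eta)^beta = 0.9177^0.6958 = 0.942
R(t) = exp(-0.942)
R(t) = 0.3898

0.3898


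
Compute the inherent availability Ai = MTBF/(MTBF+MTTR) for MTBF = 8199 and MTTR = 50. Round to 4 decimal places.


MTBF = 8199
MTTR = 50
MTBF + MTTR = 8249
Ai = 8199 / 8249
Ai = 0.9939

0.9939


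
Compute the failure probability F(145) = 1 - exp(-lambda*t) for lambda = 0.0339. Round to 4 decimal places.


lambda = 0.0339, t = 145
lambda * t = 4.9155
exp(-4.9155) = 0.0073
F(t) = 1 - 0.0073
F(t) = 0.9927

0.9927


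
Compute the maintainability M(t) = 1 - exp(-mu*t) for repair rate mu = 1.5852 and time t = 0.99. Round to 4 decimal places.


mu = 1.5852, t = 0.99
mu * t = 1.5852 * 0.99 = 1.5693
exp(-1.5693) = 0.2082
M(t) = 1 - 0.2082
M(t) = 0.7918

0.7918


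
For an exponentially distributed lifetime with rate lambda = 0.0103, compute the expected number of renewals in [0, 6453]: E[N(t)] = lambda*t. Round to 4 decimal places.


lambda = 0.0103
t = 6453
E[N(t)] = lambda * t
E[N(t)] = 0.0103 * 6453
E[N(t)] = 66.4659

66.4659


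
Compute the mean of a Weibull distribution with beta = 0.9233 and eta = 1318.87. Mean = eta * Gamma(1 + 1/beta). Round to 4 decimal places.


beta = 0.9233, eta = 1318.87
1/beta = 1.0831
1 + 1/beta = 2.0831
Gamma(2.0831) = 1.038
Mean = 1318.87 * 1.038
Mean = 1369.0052

1369.0052


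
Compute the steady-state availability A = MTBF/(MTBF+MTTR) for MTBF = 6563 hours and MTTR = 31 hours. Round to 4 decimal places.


MTBF = 6563
MTTR = 31
MTBF + MTTR = 6594
A = 6563 / 6594
A = 0.9953

0.9953


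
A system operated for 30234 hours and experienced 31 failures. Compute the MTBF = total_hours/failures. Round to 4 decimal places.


total_hours = 30234
failures = 31
MTBF = 30234 / 31
MTBF = 975.2903

975.2903


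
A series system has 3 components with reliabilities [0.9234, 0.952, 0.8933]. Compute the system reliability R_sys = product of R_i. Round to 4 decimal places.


Components: [0.9234, 0.952, 0.8933]
After component 1 (R=0.9234): product = 0.9234
After component 2 (R=0.952): product = 0.8791
After component 3 (R=0.8933): product = 0.7853
R_sys = 0.7853

0.7853


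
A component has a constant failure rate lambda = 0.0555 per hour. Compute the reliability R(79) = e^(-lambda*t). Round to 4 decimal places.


lambda = 0.0555
t = 79
lambda * t = 4.3845
R(t) = e^(-4.3845)
R(t) = 0.0125

0.0125


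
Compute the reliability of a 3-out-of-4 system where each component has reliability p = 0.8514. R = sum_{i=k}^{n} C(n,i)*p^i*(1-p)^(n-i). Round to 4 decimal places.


k = 3, n = 4, p = 0.8514
i=3: C(4,3)=4 * 0.8514^3 * 0.1486^1 = 0.3668
i=4: C(4,4)=1 * 0.8514^4 * 0.1486^0 = 0.5255
R = sum of terms = 0.8923

0.8923


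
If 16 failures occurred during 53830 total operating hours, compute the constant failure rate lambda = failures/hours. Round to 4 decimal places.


failures = 16
total_hours = 53830
lambda = 16 / 53830
lambda = 0.0003

0.0003


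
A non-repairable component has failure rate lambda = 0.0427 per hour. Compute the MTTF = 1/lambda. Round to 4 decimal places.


lambda = 0.0427
MTTF = 1 / 0.0427
MTTF = 23.4192

23.4192


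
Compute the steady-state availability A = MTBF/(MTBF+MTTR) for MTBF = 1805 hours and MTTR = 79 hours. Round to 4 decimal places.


MTBF = 1805
MTTR = 79
MTBF + MTTR = 1884
A = 1805 / 1884
A = 0.9581

0.9581


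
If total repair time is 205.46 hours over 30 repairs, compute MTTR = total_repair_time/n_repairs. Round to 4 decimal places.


total_repair_time = 205.46
n_repairs = 30
MTTR = 205.46 / 30
MTTR = 6.8487

6.8487


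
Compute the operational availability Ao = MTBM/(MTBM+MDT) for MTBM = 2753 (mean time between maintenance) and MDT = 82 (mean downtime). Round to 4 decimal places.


MTBM = 2753
MDT = 82
MTBM + MDT = 2835
Ao = 2753 / 2835
Ao = 0.9711

0.9711


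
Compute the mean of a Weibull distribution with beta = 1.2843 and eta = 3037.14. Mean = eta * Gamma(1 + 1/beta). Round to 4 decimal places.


beta = 1.2843, eta = 3037.14
1/beta = 0.7786
1 + 1/beta = 1.7786
Gamma(1.7786) = 0.9259
Mean = 3037.14 * 0.9259
Mean = 2812.0463

2812.0463


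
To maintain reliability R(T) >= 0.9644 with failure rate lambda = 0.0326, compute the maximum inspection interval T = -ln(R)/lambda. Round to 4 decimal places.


R_target = 0.9644
lambda = 0.0326
-ln(0.9644) = 0.0362
T = 0.0362 / 0.0326
T = 1.1119

1.1119


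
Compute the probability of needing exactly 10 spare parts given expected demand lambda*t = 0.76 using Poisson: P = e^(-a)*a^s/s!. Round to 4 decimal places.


a = 0.76, s = 10
e^(-a) = e^(-0.76) = 0.4677
a^s = 0.76^10 = 0.0643
s! = 3628800
P = 0.4677 * 0.0643 / 3628800
P = 0.0

0.0


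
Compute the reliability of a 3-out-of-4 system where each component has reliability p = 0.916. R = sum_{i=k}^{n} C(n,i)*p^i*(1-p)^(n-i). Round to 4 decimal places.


k = 3, n = 4, p = 0.916
i=3: C(4,3)=4 * 0.916^3 * 0.084^1 = 0.2582
i=4: C(4,4)=1 * 0.916^4 * 0.084^0 = 0.704
R = sum of terms = 0.9623

0.9623


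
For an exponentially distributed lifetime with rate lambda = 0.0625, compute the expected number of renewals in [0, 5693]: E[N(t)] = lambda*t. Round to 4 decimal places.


lambda = 0.0625
t = 5693
E[N(t)] = lambda * t
E[N(t)] = 0.0625 * 5693
E[N(t)] = 355.8125

355.8125


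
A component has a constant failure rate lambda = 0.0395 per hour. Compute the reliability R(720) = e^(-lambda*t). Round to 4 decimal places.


lambda = 0.0395
t = 720
lambda * t = 28.44
R(t) = e^(-28.44)
R(t) = 0.0

0.0


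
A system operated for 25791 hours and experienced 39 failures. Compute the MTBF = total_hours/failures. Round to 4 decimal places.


total_hours = 25791
failures = 39
MTBF = 25791 / 39
MTBF = 661.3077

661.3077


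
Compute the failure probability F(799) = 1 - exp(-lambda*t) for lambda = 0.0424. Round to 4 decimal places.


lambda = 0.0424, t = 799
lambda * t = 33.8776
exp(-33.8776) = 0.0
F(t) = 1 - 0.0
F(t) = 1.0

1.0


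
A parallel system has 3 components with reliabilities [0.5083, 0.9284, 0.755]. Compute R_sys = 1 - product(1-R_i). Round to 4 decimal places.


Components: [0.5083, 0.9284, 0.755]
(1 - 0.5083) = 0.4917, running product = 0.4917
(1 - 0.9284) = 0.0716, running product = 0.0352
(1 - 0.755) = 0.245, running product = 0.0086
Product of (1-R_i) = 0.0086
R_sys = 1 - 0.0086 = 0.9914

0.9914


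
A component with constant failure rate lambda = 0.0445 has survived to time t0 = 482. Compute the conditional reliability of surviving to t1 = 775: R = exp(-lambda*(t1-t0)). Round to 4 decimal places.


lambda = 0.0445
t0 = 482, t1 = 775
t1 - t0 = 293
lambda * (t1-t0) = 0.0445 * 293 = 13.0385
R = exp(-13.0385)
R = 0.0

0.0


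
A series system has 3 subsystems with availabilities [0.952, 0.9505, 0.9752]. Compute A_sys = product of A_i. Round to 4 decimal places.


Subsystems: [0.952, 0.9505, 0.9752]
After subsystem 1 (A=0.952): product = 0.952
After subsystem 2 (A=0.9505): product = 0.9049
After subsystem 3 (A=0.9752): product = 0.8824
A_sys = 0.8824

0.8824


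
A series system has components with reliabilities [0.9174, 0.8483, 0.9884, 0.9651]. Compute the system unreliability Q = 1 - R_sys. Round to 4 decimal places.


Components: [0.9174, 0.8483, 0.9884, 0.9651]
After component 1: product = 0.9174
After component 2: product = 0.7782
After component 3: product = 0.7692
After component 4: product = 0.7424
R_sys = 0.7424
Q = 1 - 0.7424 = 0.2576

0.2576


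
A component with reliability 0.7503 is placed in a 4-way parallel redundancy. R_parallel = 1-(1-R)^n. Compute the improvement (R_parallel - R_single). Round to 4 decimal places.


R_single = 0.7503, n = 4
1 - R_single = 0.2497
(1 - R_single)^n = 0.2497^4 = 0.0039
R_parallel = 1 - 0.0039 = 0.9961
Improvement = 0.9961 - 0.7503
Improvement = 0.2458

0.2458


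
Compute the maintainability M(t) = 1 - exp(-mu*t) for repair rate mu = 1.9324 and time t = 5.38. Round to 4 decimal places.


mu = 1.9324, t = 5.38
mu * t = 1.9324 * 5.38 = 10.3963
exp(-10.3963) = 0.0
M(t) = 1 - 0.0
M(t) = 1.0

1.0


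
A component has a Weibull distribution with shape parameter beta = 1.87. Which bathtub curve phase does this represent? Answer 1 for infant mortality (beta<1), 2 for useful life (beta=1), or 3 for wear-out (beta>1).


beta = 1.87
Compare beta to 1:
beta < 1 => infant mortality (phase 1)
beta = 1 => useful life (phase 2)
beta > 1 => wear-out (phase 3)
Since beta = 1.87, this is wear-out (increasing failure rate)
Phase = 3

3


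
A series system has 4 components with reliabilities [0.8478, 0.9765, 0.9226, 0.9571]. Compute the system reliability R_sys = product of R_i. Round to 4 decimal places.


Components: [0.8478, 0.9765, 0.9226, 0.9571]
After component 1 (R=0.8478): product = 0.8478
After component 2 (R=0.9765): product = 0.8279
After component 3 (R=0.9226): product = 0.7638
After component 4 (R=0.9571): product = 0.731
R_sys = 0.731

0.731


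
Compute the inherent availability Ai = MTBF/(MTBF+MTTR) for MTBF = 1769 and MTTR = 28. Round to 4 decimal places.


MTBF = 1769
MTTR = 28
MTBF + MTTR = 1797
Ai = 1769 / 1797
Ai = 0.9844

0.9844


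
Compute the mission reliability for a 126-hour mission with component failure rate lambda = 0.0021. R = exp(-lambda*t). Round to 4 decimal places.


lambda = 0.0021
mission_time = 126
lambda * t = 0.0021 * 126 = 0.2646
R = exp(-0.2646)
R = 0.7675

0.7675


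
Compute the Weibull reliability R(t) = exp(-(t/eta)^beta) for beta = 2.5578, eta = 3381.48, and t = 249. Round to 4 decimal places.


beta = 2.5578, eta = 3381.48, t = 249
t/eta = 249 / 3381.48 = 0.0736
(t/eta)^beta = 0.0736^2.5578 = 0.0013
R(t) = exp(-0.0013)
R(t) = 0.9987

0.9987


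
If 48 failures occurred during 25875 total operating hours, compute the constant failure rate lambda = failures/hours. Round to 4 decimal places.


failures = 48
total_hours = 25875
lambda = 48 / 25875
lambda = 0.0019

0.0019


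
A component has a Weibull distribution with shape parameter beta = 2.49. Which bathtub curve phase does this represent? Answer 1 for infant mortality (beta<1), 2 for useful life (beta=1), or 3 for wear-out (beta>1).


beta = 2.49
Compare beta to 1:
beta < 1 => infant mortality (phase 1)
beta = 1 => useful life (phase 2)
beta > 1 => wear-out (phase 3)
Since beta = 2.49, this is wear-out (increasing failure rate)
Phase = 3

3


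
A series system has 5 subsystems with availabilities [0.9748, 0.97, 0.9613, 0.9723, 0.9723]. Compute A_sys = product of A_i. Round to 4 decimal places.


Subsystems: [0.9748, 0.97, 0.9613, 0.9723, 0.9723]
After subsystem 1 (A=0.9748): product = 0.9748
After subsystem 2 (A=0.97): product = 0.9456
After subsystem 3 (A=0.9613): product = 0.909
After subsystem 4 (A=0.9723): product = 0.8838
After subsystem 5 (A=0.9723): product = 0.8593
A_sys = 0.8593

0.8593


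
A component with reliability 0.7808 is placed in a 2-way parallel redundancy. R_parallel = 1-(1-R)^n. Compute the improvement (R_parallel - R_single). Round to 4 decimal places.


R_single = 0.7808, n = 2
1 - R_single = 0.2192
(1 - R_single)^n = 0.2192^2 = 0.048
R_parallel = 1 - 0.048 = 0.952
Improvement = 0.952 - 0.7808
Improvement = 0.1712

0.1712


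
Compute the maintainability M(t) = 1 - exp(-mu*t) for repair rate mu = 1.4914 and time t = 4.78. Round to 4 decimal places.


mu = 1.4914, t = 4.78
mu * t = 1.4914 * 4.78 = 7.1289
exp(-7.1289) = 0.0008
M(t) = 1 - 0.0008
M(t) = 0.9992

0.9992


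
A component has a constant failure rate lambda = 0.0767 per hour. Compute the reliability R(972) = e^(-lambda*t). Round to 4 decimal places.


lambda = 0.0767
t = 972
lambda * t = 74.5524
R(t) = e^(-74.5524)
R(t) = 0.0

0.0


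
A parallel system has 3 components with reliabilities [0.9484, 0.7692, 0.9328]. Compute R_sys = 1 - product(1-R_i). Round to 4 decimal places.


Components: [0.9484, 0.7692, 0.9328]
(1 - 0.9484) = 0.0516, running product = 0.0516
(1 - 0.7692) = 0.2308, running product = 0.0119
(1 - 0.9328) = 0.0672, running product = 0.0008
Product of (1-R_i) = 0.0008
R_sys = 1 - 0.0008 = 0.9992

0.9992


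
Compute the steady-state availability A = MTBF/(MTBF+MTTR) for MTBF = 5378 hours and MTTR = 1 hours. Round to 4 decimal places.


MTBF = 5378
MTTR = 1
MTBF + MTTR = 5379
A = 5378 / 5379
A = 0.9998

0.9998


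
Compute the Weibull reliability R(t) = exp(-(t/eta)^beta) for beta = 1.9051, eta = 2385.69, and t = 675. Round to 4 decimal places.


beta = 1.9051, eta = 2385.69, t = 675
t/eta = 675 / 2385.69 = 0.2829
(t/eta)^beta = 0.2829^1.9051 = 0.0902
R(t) = exp(-0.0902)
R(t) = 0.9137

0.9137


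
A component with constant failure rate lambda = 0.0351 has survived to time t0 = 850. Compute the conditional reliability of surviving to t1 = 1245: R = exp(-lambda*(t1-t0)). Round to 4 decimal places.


lambda = 0.0351
t0 = 850, t1 = 1245
t1 - t0 = 395
lambda * (t1-t0) = 0.0351 * 395 = 13.8645
R = exp(-13.8645)
R = 0.0

0.0


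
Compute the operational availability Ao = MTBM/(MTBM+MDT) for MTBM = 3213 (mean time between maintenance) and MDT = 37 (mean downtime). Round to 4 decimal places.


MTBM = 3213
MDT = 37
MTBM + MDT = 3250
Ao = 3213 / 3250
Ao = 0.9886

0.9886


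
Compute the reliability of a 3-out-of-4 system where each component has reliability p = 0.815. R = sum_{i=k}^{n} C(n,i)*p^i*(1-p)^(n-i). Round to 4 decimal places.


k = 3, n = 4, p = 0.815
i=3: C(4,3)=4 * 0.815^3 * 0.185^1 = 0.4006
i=4: C(4,4)=1 * 0.815^4 * 0.185^0 = 0.4412
R = sum of terms = 0.8418

0.8418


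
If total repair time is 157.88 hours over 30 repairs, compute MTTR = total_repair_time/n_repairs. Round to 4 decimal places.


total_repair_time = 157.88
n_repairs = 30
MTTR = 157.88 / 30
MTTR = 5.2627

5.2627


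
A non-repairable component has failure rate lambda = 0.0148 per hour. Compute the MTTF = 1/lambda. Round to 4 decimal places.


lambda = 0.0148
MTTF = 1 / 0.0148
MTTF = 67.5676

67.5676


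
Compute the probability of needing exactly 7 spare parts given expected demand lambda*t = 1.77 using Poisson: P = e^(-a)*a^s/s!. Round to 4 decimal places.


a = 1.77, s = 7
e^(-a) = e^(-1.77) = 0.1703
a^s = 1.77^7 = 54.4268
s! = 5040
P = 0.1703 * 54.4268 / 5040
P = 0.0018

0.0018


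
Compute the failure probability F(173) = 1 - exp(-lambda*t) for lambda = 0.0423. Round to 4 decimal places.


lambda = 0.0423, t = 173
lambda * t = 7.3179
exp(-7.3179) = 0.0007
F(t) = 1 - 0.0007
F(t) = 0.9993

0.9993


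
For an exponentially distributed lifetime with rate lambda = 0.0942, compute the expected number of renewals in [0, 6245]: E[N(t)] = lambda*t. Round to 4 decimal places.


lambda = 0.0942
t = 6245
E[N(t)] = lambda * t
E[N(t)] = 0.0942 * 6245
E[N(t)] = 588.279

588.279


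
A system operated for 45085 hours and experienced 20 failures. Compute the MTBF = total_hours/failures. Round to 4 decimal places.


total_hours = 45085
failures = 20
MTBF = 45085 / 20
MTBF = 2254.25

2254.25


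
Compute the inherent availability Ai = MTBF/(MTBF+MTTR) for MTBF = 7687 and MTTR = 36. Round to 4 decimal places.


MTBF = 7687
MTTR = 36
MTBF + MTTR = 7723
Ai = 7687 / 7723
Ai = 0.9953

0.9953


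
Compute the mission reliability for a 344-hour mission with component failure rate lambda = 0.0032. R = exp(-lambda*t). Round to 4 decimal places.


lambda = 0.0032
mission_time = 344
lambda * t = 0.0032 * 344 = 1.1008
R = exp(-1.1008)
R = 0.3326

0.3326


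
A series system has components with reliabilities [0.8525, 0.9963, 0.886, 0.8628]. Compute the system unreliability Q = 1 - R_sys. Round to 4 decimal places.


Components: [0.8525, 0.9963, 0.886, 0.8628]
After component 1: product = 0.8525
After component 2: product = 0.8493
After component 3: product = 0.7525
After component 4: product = 0.6493
R_sys = 0.6493
Q = 1 - 0.6493 = 0.3507

0.3507


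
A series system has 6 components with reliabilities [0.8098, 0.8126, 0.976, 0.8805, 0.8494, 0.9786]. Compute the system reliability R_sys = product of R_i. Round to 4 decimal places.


Components: [0.8098, 0.8126, 0.976, 0.8805, 0.8494, 0.9786]
After component 1 (R=0.8098): product = 0.8098
After component 2 (R=0.8126): product = 0.658
After component 3 (R=0.976): product = 0.6423
After component 4 (R=0.8805): product = 0.5655
After component 5 (R=0.8494): product = 0.4803
After component 6 (R=0.9786): product = 0.4701
R_sys = 0.4701

0.4701


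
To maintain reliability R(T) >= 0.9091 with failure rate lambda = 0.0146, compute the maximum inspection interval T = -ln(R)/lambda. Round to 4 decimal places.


R_target = 0.9091
lambda = 0.0146
-ln(0.9091) = 0.0953
T = 0.0953 / 0.0146
T = 6.5274

6.5274


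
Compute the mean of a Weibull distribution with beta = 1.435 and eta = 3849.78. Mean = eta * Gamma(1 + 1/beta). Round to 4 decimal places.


beta = 1.435, eta = 3849.78
1/beta = 0.6969
1 + 1/beta = 1.6969
Gamma(1.6969) = 0.908
Mean = 3849.78 * 0.908
Mean = 3495.7859

3495.7859


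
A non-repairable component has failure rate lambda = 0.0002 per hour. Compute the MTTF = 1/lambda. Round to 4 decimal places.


lambda = 0.0002
MTTF = 1 / 0.0002
MTTF = 5000.0

5000.0


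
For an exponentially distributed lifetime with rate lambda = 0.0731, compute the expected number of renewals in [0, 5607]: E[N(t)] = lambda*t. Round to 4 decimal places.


lambda = 0.0731
t = 5607
E[N(t)] = lambda * t
E[N(t)] = 0.0731 * 5607
E[N(t)] = 409.8717

409.8717


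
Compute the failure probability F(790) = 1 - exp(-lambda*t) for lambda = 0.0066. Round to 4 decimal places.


lambda = 0.0066, t = 790
lambda * t = 5.214
exp(-5.214) = 0.0054
F(t) = 1 - 0.0054
F(t) = 0.9946

0.9946


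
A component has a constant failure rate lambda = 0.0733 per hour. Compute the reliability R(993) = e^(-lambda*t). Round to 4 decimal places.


lambda = 0.0733
t = 993
lambda * t = 72.7869
R(t) = e^(-72.7869)
R(t) = 0.0

0.0


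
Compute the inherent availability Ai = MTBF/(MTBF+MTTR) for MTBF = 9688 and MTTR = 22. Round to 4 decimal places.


MTBF = 9688
MTTR = 22
MTBF + MTTR = 9710
Ai = 9688 / 9710
Ai = 0.9977

0.9977


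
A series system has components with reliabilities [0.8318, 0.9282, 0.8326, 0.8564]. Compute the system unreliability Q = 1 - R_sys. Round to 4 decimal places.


Components: [0.8318, 0.9282, 0.8326, 0.8564]
After component 1: product = 0.8318
After component 2: product = 0.7721
After component 3: product = 0.6428
After component 4: product = 0.5505
R_sys = 0.5505
Q = 1 - 0.5505 = 0.4495

0.4495


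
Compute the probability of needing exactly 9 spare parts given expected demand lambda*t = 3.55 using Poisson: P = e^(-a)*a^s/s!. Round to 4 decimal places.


a = 3.55, s = 9
e^(-a) = e^(-3.55) = 0.0287
a^s = 3.55^9 = 89547.853
s! = 362880
P = 0.0287 * 89547.853 / 362880
P = 0.0071

0.0071


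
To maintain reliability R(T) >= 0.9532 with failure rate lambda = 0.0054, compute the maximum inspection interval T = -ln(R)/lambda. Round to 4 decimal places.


R_target = 0.9532
lambda = 0.0054
-ln(0.9532) = 0.0479
T = 0.0479 / 0.0054
T = 8.876

8.876


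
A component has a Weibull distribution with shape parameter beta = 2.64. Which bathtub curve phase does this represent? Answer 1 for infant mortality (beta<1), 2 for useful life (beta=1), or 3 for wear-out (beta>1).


beta = 2.64
Compare beta to 1:
beta < 1 => infant mortality (phase 1)
beta = 1 => useful life (phase 2)
beta > 1 => wear-out (phase 3)
Since beta = 2.64, this is wear-out (increasing failure rate)
Phase = 3

3


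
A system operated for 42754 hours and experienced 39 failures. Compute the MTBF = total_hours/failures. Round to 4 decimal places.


total_hours = 42754
failures = 39
MTBF = 42754 / 39
MTBF = 1096.2564

1096.2564


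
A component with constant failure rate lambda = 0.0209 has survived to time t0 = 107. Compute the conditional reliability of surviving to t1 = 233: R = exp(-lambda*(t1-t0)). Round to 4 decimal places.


lambda = 0.0209
t0 = 107, t1 = 233
t1 - t0 = 126
lambda * (t1-t0) = 0.0209 * 126 = 2.6334
R = exp(-2.6334)
R = 0.0718

0.0718


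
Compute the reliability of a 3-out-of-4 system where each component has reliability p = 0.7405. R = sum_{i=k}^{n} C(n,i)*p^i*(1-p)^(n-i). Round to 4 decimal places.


k = 3, n = 4, p = 0.7405
i=3: C(4,3)=4 * 0.7405^3 * 0.2595^1 = 0.4215
i=4: C(4,4)=1 * 0.7405^4 * 0.2595^0 = 0.3007
R = sum of terms = 0.7222

0.7222


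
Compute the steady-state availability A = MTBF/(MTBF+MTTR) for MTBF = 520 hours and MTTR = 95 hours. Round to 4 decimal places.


MTBF = 520
MTTR = 95
MTBF + MTTR = 615
A = 520 / 615
A = 0.8455

0.8455


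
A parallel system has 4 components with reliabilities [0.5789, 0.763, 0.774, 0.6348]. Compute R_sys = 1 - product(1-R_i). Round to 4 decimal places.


Components: [0.5789, 0.763, 0.774, 0.6348]
(1 - 0.5789) = 0.4211, running product = 0.4211
(1 - 0.763) = 0.237, running product = 0.0998
(1 - 0.774) = 0.226, running product = 0.0226
(1 - 0.6348) = 0.3652, running product = 0.0082
Product of (1-R_i) = 0.0082
R_sys = 1 - 0.0082 = 0.9918

0.9918


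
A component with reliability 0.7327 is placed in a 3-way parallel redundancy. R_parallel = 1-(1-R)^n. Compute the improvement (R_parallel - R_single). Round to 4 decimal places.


R_single = 0.7327, n = 3
1 - R_single = 0.2673
(1 - R_single)^n = 0.2673^3 = 0.0191
R_parallel = 1 - 0.0191 = 0.9809
Improvement = 0.9809 - 0.7327
Improvement = 0.2482

0.2482


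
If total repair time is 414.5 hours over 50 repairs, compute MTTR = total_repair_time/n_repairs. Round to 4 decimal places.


total_repair_time = 414.5
n_repairs = 50
MTTR = 414.5 / 50
MTTR = 8.29

8.29


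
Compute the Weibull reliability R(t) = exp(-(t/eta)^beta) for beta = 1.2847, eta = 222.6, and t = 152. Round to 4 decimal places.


beta = 1.2847, eta = 222.6, t = 152
t/eta = 152 / 222.6 = 0.6828
(t/eta)^beta = 0.6828^1.2847 = 0.6126
R(t) = exp(-0.6126)
R(t) = 0.542

0.542


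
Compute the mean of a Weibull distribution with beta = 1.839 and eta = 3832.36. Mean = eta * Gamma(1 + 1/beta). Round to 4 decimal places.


beta = 1.839, eta = 3832.36
1/beta = 0.5438
1 + 1/beta = 1.5438
Gamma(1.5438) = 0.8884
Mean = 3832.36 * 0.8884
Mean = 3404.7792

3404.7792


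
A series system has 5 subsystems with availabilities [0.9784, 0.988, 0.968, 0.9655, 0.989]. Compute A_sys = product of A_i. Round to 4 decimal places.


Subsystems: [0.9784, 0.988, 0.968, 0.9655, 0.989]
After subsystem 1 (A=0.9784): product = 0.9784
After subsystem 2 (A=0.988): product = 0.9667
After subsystem 3 (A=0.968): product = 0.9357
After subsystem 4 (A=0.9655): product = 0.9034
After subsystem 5 (A=0.989): product = 0.8935
A_sys = 0.8935

0.8935


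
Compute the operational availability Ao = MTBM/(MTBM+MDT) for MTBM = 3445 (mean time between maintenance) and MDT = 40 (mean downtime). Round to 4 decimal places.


MTBM = 3445
MDT = 40
MTBM + MDT = 3485
Ao = 3445 / 3485
Ao = 0.9885

0.9885


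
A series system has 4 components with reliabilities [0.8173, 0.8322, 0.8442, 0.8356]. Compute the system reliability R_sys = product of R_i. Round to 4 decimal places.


Components: [0.8173, 0.8322, 0.8442, 0.8356]
After component 1 (R=0.8173): product = 0.8173
After component 2 (R=0.8322): product = 0.6802
After component 3 (R=0.8442): product = 0.5742
After component 4 (R=0.8356): product = 0.4798
R_sys = 0.4798

0.4798


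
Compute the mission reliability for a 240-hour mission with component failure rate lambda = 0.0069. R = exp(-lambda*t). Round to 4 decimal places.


lambda = 0.0069
mission_time = 240
lambda * t = 0.0069 * 240 = 1.656
R = exp(-1.656)
R = 0.1909

0.1909


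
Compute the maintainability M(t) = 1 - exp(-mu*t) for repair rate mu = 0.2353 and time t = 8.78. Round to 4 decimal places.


mu = 0.2353, t = 8.78
mu * t = 0.2353 * 8.78 = 2.0659
exp(-2.0659) = 0.1267
M(t) = 1 - 0.1267
M(t) = 0.8733

0.8733


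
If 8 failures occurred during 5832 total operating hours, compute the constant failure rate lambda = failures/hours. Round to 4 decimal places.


failures = 8
total_hours = 5832
lambda = 8 / 5832
lambda = 0.0014

0.0014


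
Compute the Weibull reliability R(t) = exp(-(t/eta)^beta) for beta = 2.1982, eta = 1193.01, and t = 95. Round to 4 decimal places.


beta = 2.1982, eta = 1193.01, t = 95
t/eta = 95 / 1193.01 = 0.0796
(t/eta)^beta = 0.0796^2.1982 = 0.0038
R(t) = exp(-0.0038)
R(t) = 0.9962

0.9962


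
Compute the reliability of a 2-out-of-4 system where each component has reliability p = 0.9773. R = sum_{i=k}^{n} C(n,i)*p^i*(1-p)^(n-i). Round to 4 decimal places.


k = 2, n = 4, p = 0.9773
i=2: C(4,2)=6 * 0.9773^2 * 0.0227^2 = 0.003
i=3: C(4,3)=4 * 0.9773^3 * 0.0227^1 = 0.0848
i=4: C(4,4)=1 * 0.9773^4 * 0.0227^0 = 0.9122
R = sum of terms = 1.0

1.0


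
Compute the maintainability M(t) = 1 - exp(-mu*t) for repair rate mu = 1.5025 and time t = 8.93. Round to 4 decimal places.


mu = 1.5025, t = 8.93
mu * t = 1.5025 * 8.93 = 13.4173
exp(-13.4173) = 0.0
M(t) = 1 - 0.0
M(t) = 1.0

1.0


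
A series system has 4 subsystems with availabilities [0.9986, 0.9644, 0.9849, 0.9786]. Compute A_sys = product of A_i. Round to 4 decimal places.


Subsystems: [0.9986, 0.9644, 0.9849, 0.9786]
After subsystem 1 (A=0.9986): product = 0.9986
After subsystem 2 (A=0.9644): product = 0.963
After subsystem 3 (A=0.9849): product = 0.9485
After subsystem 4 (A=0.9786): product = 0.9282
A_sys = 0.9282

0.9282


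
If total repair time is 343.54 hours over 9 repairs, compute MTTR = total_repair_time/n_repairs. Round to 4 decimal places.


total_repair_time = 343.54
n_repairs = 9
MTTR = 343.54 / 9
MTTR = 38.1711

38.1711


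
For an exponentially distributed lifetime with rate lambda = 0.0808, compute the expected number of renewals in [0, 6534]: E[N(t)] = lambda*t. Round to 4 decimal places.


lambda = 0.0808
t = 6534
E[N(t)] = lambda * t
E[N(t)] = 0.0808 * 6534
E[N(t)] = 527.9472

527.9472


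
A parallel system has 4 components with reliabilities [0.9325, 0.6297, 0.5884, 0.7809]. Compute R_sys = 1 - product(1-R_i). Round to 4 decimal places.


Components: [0.9325, 0.6297, 0.5884, 0.7809]
(1 - 0.9325) = 0.0675, running product = 0.0675
(1 - 0.6297) = 0.3703, running product = 0.025
(1 - 0.5884) = 0.4116, running product = 0.0103
(1 - 0.7809) = 0.2191, running product = 0.0023
Product of (1-R_i) = 0.0023
R_sys = 1 - 0.0023 = 0.9977

0.9977


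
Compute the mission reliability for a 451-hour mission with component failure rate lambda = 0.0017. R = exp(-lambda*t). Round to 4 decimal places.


lambda = 0.0017
mission_time = 451
lambda * t = 0.0017 * 451 = 0.7667
R = exp(-0.7667)
R = 0.4645

0.4645


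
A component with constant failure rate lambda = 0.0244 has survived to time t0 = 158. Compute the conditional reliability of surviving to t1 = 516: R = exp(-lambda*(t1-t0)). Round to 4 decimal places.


lambda = 0.0244
t0 = 158, t1 = 516
t1 - t0 = 358
lambda * (t1-t0) = 0.0244 * 358 = 8.7352
R = exp(-8.7352)
R = 0.0002

0.0002


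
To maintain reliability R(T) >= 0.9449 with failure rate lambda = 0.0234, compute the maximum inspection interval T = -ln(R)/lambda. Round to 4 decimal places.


R_target = 0.9449
lambda = 0.0234
-ln(0.9449) = 0.0567
T = 0.0567 / 0.0234
T = 2.4221

2.4221


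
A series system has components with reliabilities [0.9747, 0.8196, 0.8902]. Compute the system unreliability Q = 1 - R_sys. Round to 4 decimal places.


Components: [0.9747, 0.8196, 0.8902]
After component 1: product = 0.9747
After component 2: product = 0.7989
After component 3: product = 0.7111
R_sys = 0.7111
Q = 1 - 0.7111 = 0.2889

0.2889


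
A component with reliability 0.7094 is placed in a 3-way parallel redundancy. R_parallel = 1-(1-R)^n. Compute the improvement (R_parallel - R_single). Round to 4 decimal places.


R_single = 0.7094, n = 3
1 - R_single = 0.2906
(1 - R_single)^n = 0.2906^3 = 0.0245
R_parallel = 1 - 0.0245 = 0.9755
Improvement = 0.9755 - 0.7094
Improvement = 0.2661

0.2661


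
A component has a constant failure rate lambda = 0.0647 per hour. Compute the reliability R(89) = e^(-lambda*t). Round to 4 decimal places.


lambda = 0.0647
t = 89
lambda * t = 5.7583
R(t) = e^(-5.7583)
R(t) = 0.0032

0.0032


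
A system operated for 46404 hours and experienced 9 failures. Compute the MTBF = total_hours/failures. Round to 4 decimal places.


total_hours = 46404
failures = 9
MTBF = 46404 / 9
MTBF = 5156.0

5156.0


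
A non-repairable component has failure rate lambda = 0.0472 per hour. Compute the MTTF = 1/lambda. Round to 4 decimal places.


lambda = 0.0472
MTTF = 1 / 0.0472
MTTF = 21.1864

21.1864


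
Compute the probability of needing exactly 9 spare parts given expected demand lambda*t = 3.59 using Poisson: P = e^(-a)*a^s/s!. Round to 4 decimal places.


a = 3.59, s = 9
e^(-a) = e^(-3.59) = 0.0276
a^s = 3.59^9 = 99048.9868
s! = 362880
P = 0.0276 * 99048.9868 / 362880
P = 0.0075

0.0075


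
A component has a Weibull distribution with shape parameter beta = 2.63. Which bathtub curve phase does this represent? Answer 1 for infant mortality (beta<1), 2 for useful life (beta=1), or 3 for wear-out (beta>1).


beta = 2.63
Compare beta to 1:
beta < 1 => infant mortality (phase 1)
beta = 1 => useful life (phase 2)
beta > 1 => wear-out (phase 3)
Since beta = 2.63, this is wear-out (increasing failure rate)
Phase = 3

3


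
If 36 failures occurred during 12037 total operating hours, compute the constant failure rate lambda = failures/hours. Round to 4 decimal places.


failures = 36
total_hours = 12037
lambda = 36 / 12037
lambda = 0.003

0.003


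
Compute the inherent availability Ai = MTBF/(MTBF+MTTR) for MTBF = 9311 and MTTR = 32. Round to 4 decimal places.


MTBF = 9311
MTTR = 32
MTBF + MTTR = 9343
Ai = 9311 / 9343
Ai = 0.9966

0.9966


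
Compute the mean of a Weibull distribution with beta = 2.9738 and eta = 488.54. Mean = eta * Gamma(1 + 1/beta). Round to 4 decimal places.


beta = 2.9738, eta = 488.54
1/beta = 0.3363
1 + 1/beta = 1.3363
Gamma(1.3363) = 0.8926
Mean = 488.54 * 0.8926
Mean = 436.0891

436.0891


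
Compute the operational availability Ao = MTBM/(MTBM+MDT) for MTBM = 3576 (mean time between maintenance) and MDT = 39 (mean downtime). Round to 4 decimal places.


MTBM = 3576
MDT = 39
MTBM + MDT = 3615
Ao = 3576 / 3615
Ao = 0.9892

0.9892


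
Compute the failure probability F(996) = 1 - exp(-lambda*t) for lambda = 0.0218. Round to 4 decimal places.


lambda = 0.0218, t = 996
lambda * t = 21.7128
exp(-21.7128) = 0.0
F(t) = 1 - 0.0
F(t) = 1.0

1.0


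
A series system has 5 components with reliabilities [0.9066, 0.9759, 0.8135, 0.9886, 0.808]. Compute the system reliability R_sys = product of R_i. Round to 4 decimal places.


Components: [0.9066, 0.9759, 0.8135, 0.9886, 0.808]
After component 1 (R=0.9066): product = 0.9066
After component 2 (R=0.9759): product = 0.8848
After component 3 (R=0.8135): product = 0.7197
After component 4 (R=0.9886): product = 0.7115
After component 5 (R=0.808): product = 0.5749
R_sys = 0.5749

0.5749


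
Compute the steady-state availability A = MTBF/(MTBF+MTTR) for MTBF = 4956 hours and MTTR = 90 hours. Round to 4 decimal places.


MTBF = 4956
MTTR = 90
MTBF + MTTR = 5046
A = 4956 / 5046
A = 0.9822

0.9822


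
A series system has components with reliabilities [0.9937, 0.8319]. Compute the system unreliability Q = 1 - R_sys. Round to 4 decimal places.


Components: [0.9937, 0.8319]
After component 1: product = 0.9937
After component 2: product = 0.8267
R_sys = 0.8267
Q = 1 - 0.8267 = 0.1733

0.1733


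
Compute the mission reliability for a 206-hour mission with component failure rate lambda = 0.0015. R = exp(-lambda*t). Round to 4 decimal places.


lambda = 0.0015
mission_time = 206
lambda * t = 0.0015 * 206 = 0.309
R = exp(-0.309)
R = 0.7342

0.7342


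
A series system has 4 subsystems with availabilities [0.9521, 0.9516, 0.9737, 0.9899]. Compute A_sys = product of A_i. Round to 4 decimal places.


Subsystems: [0.9521, 0.9516, 0.9737, 0.9899]
After subsystem 1 (A=0.9521): product = 0.9521
After subsystem 2 (A=0.9516): product = 0.906
After subsystem 3 (A=0.9737): product = 0.8822
After subsystem 4 (A=0.9899): product = 0.8733
A_sys = 0.8733

0.8733
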